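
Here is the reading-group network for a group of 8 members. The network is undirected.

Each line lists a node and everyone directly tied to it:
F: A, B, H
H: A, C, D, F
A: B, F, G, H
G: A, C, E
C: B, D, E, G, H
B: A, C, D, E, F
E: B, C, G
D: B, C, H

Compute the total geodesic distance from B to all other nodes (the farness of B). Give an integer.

9

Distances from B: A:1, C:1, D:1, E:1, F:1, G:2, H:2.
Sum = 1 + 1 + 1 + 1 + 1 + 2 + 2 = 9.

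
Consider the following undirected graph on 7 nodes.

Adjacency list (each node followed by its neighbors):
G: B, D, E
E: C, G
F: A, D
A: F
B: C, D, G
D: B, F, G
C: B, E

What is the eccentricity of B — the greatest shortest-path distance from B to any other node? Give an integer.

3

Distances from B: A:3, C:1, D:1, E:2, F:2, G:1.
The largest is 3 (to A), so the eccentricity of B is 3.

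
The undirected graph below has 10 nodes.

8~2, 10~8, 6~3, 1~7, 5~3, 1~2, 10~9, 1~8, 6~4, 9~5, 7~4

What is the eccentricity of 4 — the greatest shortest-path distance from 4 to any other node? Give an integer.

Distances from 4: 1:2, 2:3, 3:2, 5:3, 6:1, 7:1, 8:3, 9:4, 10:4.
The largest is 4 (to 10 and 9), so the eccentricity of 4 is 4.

4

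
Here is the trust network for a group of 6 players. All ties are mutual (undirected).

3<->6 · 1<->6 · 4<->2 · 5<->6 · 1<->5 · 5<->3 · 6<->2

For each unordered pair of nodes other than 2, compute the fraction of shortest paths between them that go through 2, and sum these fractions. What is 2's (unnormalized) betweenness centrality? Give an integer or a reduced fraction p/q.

4

Pairs whose geodesics pass through 2 — 4–5: 1; 4–6: 1; 4–3: 1; 4–1: 1.
All other pairs contribute 0.
Summing the contributions gives betweenness(2) = 4.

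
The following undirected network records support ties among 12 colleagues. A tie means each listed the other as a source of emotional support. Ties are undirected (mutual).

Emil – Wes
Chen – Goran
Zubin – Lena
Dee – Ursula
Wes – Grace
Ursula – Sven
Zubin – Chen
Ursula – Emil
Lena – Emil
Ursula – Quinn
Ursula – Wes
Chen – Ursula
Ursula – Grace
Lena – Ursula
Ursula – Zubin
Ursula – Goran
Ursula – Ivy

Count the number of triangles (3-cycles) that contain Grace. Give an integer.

Grace's neighbors: Ursula and Wes.
Neighbor pairs that are themselves tied: Grace–Ursula–Wes. Each forms one triangle with Grace, for 1 in total.

1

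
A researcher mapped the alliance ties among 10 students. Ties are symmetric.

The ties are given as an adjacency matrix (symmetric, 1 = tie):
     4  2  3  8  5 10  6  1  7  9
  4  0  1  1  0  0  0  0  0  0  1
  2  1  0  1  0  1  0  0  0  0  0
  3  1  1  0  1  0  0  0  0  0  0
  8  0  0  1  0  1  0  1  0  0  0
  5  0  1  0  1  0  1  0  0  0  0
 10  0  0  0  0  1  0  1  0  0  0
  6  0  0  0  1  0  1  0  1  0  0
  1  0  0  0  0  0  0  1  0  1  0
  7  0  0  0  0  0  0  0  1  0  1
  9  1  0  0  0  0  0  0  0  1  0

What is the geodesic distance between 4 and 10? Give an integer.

3

One shortest route is 4 – 2 – 5 – 10, which uses 3 edges, and at distance 2 from 4 we only reach {5, 7, 8}, which does not include 10. So d(4,10) = 3.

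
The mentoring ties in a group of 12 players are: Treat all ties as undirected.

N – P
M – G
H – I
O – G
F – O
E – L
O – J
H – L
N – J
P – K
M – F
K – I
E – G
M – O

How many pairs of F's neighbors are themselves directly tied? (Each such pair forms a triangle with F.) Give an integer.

1

F's neighbors: M and O.
Neighbor pairs that are themselves tied: F–M–O. Each forms one triangle with F, for 1 in total.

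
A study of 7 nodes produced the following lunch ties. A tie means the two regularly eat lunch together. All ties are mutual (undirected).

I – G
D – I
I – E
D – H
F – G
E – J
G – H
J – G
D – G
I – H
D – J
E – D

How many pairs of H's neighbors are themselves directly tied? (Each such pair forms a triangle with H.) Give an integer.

H's neighbors: D, G, and I.
Neighbor pairs that are themselves tied: H–D–G; H–D–I; H–G–I. Each forms one triangle with H, for 3 in total.

3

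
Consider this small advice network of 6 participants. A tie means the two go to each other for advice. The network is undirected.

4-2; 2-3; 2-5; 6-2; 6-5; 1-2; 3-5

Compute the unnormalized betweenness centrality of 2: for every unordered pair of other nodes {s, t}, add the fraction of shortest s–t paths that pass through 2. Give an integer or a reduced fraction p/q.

Pairs whose geodesics pass through 2 — 5–4: 1; 5–1: 1; 4–3: 1; 4–6: 1; 4–1: 1; 3–6: 1/2; 3–1: 1; 6–1: 1.
All other pairs contribute 0.
Summing the contributions gives betweenness(2) = 15/2.

15/2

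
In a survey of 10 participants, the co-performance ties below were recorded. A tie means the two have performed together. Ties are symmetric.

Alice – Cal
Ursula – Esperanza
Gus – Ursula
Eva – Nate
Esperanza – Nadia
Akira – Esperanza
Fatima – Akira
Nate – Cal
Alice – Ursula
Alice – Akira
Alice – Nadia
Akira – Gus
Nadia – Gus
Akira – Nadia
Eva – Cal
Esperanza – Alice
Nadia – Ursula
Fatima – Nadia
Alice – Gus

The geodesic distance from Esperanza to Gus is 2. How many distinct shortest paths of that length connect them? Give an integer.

4

The shortest distance is 2. The length-2 paths are: Esperanza–Ursula–Gus; Esperanza–Akira–Gus; Esperanza–Alice–Gus; Esperanza–Nadia–Gus.
That gives 4 distinct shortest paths.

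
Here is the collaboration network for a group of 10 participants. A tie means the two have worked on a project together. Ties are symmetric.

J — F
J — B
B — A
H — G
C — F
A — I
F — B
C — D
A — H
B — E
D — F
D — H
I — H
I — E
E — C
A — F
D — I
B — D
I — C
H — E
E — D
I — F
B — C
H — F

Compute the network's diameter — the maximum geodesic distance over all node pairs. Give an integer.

3

Eccentricity of each node (its greatest distance to any other): A:2, B:3, C:3, D:2, E:2, F:2, G:3, H:2, I:2, J:3.
The maximum eccentricity is 3, realized for instance by the pair J–G via J – F – H – G. So the diameter is 3.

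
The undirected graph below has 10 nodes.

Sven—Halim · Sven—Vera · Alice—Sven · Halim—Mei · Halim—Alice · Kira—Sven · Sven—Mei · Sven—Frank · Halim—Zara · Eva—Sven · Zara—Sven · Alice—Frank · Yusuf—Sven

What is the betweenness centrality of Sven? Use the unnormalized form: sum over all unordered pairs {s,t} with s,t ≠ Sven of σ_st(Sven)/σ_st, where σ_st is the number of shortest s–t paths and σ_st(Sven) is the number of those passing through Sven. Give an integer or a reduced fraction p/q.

30

Pairs whose geodesics pass through Sven — Alice–Zara: 1/2; Alice–Eva: 1; Alice–Mei: 1/2; Alice–Kira: 1; Alice–Vera: 1; Alice–Yusuf: 1; Zara–Eva: 1; Zara–Mei: 1/2; Zara–Frank: 1; Zara–Kira: 1; Zara–Vera: 1; Zara–Yusuf: 1; Eva–Mei: 1; Eva–Halim: 1 … (+18 more pairs).
All other pairs contribute 0.
Summing the contributions gives betweenness(Sven) = 30.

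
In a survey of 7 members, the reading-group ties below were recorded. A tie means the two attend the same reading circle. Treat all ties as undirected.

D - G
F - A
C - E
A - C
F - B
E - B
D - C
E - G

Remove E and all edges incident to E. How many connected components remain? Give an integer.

E's neighbors (B, C, and G) remain reachable from one another through other ties, so the rest of the network stays in one piece.

1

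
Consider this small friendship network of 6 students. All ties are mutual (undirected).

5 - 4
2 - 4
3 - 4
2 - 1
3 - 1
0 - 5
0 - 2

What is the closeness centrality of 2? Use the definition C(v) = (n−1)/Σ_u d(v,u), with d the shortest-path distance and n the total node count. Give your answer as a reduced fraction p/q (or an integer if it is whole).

Distances from 2: 0:1, 1:1, 3:2, 4:1, 5:2. Sum = 7.
n = 6, so closeness = 5/7.

5/7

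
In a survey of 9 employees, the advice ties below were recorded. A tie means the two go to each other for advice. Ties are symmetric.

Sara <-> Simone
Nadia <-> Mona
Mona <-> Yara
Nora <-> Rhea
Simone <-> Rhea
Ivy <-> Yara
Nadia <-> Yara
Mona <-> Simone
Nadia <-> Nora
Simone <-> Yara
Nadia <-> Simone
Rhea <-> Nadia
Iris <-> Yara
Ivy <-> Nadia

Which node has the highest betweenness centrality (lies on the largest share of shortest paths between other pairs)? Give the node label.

Nadia

Unnormalized betweenness of each node: Iris:0, Ivy:0, Mona:0, Nadia:9, Nora:0, Rhea:1, Sara:0, Simone:17/2, Yara:17/2.
Nadia has the largest value, 9, making it the main broker — the node through which the most shortest paths run.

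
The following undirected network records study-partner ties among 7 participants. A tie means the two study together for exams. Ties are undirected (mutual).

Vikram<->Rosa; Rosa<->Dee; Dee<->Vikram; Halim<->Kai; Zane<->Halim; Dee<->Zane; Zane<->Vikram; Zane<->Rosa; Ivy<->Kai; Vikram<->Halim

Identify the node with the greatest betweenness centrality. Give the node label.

Halim

Unnormalized betweenness of each node: Dee:0, Halim:8, Ivy:0, Kai:5, Rosa:0, Vikram:3, Zane:3.
Halim has the largest value, 8, making it the main broker — the node through which the most shortest paths run.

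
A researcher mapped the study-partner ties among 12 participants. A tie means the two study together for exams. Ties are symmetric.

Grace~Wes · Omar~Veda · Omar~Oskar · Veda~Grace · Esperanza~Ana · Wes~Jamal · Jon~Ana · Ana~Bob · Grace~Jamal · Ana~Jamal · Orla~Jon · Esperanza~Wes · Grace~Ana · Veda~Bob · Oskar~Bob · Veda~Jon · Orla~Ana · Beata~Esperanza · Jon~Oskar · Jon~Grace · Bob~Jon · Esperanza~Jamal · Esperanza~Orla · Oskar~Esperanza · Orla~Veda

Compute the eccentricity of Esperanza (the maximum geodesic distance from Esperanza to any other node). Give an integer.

Distances from Esperanza: Ana:1, Beata:1, Bob:2, Grace:2, Jamal:1, Jon:2, Omar:2, Orla:1, Oskar:1, Veda:2, Wes:1.
The largest is 2 (to Grace, Bob, Omar, Jon, and Veda), so the eccentricity of Esperanza is 2.

2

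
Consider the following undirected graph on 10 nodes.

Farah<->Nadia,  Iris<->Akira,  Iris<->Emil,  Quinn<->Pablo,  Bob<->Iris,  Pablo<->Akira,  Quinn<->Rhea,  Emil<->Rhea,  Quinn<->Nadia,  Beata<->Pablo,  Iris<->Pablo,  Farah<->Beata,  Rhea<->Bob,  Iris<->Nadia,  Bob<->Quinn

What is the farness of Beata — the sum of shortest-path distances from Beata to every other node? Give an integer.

19

Distances from Beata: Akira:2, Bob:3, Emil:3, Farah:1, Iris:2, Nadia:2, Pablo:1, Quinn:2, Rhea:3.
Sum = 2 + 3 + 3 + 1 + 2 + 2 + 1 + 2 + 3 = 19.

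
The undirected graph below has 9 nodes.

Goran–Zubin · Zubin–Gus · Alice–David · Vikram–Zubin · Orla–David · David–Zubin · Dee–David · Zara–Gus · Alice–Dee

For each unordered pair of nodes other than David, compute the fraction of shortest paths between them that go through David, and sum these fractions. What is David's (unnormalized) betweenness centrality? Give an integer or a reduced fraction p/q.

Pairs whose geodesics pass through David — Zubin–Orla: 1; Zubin–Dee: 1; Zubin–Alice: 1; Gus–Orla: 1; Gus–Dee: 1; Gus–Alice: 1; Goran–Orla: 1; Goran–Dee: 1; Goran–Alice: 1; Orla–Dee: 1; Orla–Alice: 1; Orla–Vikram: 1; Orla–Zara: 1; Dee–Vikram: 1 … (+3 more pairs).
All other pairs contribute 0.
Summing the contributions gives betweenness(David) = 17.

17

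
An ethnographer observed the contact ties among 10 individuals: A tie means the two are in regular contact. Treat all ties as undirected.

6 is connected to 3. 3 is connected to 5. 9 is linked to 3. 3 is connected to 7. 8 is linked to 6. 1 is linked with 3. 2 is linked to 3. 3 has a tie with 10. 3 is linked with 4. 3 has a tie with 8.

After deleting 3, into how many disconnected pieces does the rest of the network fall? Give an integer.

Without 3, the remaining ties split the others into: {1}; {4}; {10}; {6, 8}; {9}; {7}; {2}; {5}.
That's 8 separate components.

8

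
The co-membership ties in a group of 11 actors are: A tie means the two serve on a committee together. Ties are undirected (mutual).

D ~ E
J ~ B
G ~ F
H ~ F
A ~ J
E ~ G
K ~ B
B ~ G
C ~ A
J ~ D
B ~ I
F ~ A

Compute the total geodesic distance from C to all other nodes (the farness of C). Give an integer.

29

Distances from C: A:1, B:3, D:3, E:4, F:2, G:3, H:3, I:4, J:2, K:4.
Sum = 1 + 3 + 3 + 4 + 2 + 3 + 3 + 4 + 2 + 4 = 29.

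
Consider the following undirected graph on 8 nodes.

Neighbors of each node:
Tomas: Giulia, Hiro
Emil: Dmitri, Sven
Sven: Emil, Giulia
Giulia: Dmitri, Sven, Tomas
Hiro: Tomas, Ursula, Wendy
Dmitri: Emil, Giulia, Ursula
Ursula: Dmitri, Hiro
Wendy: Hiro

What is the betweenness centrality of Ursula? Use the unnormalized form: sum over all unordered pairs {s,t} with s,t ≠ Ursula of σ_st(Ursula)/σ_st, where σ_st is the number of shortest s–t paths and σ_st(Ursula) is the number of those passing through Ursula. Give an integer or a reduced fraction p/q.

4

Pairs whose geodesics pass through Ursula — Wendy–Dmitri: 1; Wendy–Emil: 1; Dmitri–Hiro: 1; Hiro–Emil: 1.
All other pairs contribute 0.
Summing the contributions gives betweenness(Ursula) = 4.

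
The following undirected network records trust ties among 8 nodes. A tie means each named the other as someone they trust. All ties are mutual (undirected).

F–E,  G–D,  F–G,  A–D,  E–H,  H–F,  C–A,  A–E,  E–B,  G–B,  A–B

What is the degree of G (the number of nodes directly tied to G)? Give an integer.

3

G is directly tied to B, D, and F. That is 3 neighbors, so the degree of G is 3.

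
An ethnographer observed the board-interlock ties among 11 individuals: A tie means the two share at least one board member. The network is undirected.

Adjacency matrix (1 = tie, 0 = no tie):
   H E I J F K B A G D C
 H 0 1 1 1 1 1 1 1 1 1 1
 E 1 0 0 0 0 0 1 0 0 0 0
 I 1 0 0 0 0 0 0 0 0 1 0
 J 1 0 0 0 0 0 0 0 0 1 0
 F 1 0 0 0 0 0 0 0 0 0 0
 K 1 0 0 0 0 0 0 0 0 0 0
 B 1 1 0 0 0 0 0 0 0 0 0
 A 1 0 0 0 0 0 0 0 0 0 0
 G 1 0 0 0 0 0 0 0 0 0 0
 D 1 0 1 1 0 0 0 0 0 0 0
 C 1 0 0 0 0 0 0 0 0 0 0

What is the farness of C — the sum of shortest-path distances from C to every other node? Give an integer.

19

Distances from C: A:2, B:2, D:2, E:2, F:2, G:2, H:1, I:2, J:2, K:2.
Sum = 2 + 2 + 2 + 2 + 2 + 2 + 1 + 2 + 2 + 2 = 19.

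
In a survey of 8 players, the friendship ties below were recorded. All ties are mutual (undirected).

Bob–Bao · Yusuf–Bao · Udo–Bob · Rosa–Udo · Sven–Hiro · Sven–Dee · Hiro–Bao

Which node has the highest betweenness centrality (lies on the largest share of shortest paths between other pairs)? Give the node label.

Bao

Unnormalized betweenness of each node: Bao:15, Bob:10, Dee:0, Hiro:10, Rosa:0, Sven:6, Udo:6, Yusuf:0.
Bao has the largest value, 15, making it the main broker — the node through which the most shortest paths run.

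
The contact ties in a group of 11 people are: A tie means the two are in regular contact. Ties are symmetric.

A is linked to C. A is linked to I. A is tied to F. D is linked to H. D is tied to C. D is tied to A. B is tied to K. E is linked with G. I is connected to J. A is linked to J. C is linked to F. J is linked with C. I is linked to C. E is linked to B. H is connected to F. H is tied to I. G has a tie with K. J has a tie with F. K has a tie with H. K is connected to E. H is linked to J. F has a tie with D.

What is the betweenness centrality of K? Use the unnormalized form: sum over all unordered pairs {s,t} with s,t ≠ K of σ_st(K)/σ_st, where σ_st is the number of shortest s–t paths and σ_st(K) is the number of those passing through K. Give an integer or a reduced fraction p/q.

43/2

Pairs whose geodesics pass through K — E–J: 1; E–I: 1; E–A: 4/4; E–H: 1; E–D: 1; E–C: 4/4; E–F: 1; G–B: 1/2; G–J: 1; G–I: 1; G–A: 4/4; G–H: 1; G–D: 1; G–C: 4/4 … (+8 more pairs).
All other pairs contribute 0.
Summing the contributions gives betweenness(K) = 43/2.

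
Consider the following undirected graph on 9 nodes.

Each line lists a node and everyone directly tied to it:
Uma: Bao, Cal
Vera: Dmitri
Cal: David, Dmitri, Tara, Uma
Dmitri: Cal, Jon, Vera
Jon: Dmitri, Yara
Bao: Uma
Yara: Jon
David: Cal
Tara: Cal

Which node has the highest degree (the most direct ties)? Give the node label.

Degrees — Bao:1, Cal:4, David:1, Dmitri:3, Jon:2, Tara:1, Uma:2, Vera:1, Yara:1.
The maximum is 4, attained only by Cal.

Cal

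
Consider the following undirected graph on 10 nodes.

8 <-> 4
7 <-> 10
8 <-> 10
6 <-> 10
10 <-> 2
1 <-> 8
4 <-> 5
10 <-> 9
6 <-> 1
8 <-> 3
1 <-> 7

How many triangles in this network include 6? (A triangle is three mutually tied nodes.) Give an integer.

0

6's neighbors are 1 and 10, but none of them are tied to each other, so no triangle contains 6.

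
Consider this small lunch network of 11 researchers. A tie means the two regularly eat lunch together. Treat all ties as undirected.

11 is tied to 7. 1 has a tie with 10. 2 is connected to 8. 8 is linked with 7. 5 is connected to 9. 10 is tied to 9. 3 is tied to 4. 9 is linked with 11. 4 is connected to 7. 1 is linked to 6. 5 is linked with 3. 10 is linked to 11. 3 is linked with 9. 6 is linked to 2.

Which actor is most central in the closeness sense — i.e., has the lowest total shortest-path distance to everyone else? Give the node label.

Farness (sum of distances to all others) for each node — 1:24, 2:28, 3:23, 4:24, 5:27, 6:27, 7:20, 8:24, 9:20, 10:20, 11:19.
The smallest farness is 19, for 11, so 11 has the highest closeness.

11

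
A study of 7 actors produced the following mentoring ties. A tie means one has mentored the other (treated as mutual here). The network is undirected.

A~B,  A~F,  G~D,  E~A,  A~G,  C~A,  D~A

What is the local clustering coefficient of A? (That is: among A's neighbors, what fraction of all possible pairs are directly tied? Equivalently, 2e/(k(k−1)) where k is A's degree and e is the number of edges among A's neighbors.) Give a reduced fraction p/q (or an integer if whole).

A's neighbors: B, C, D, E, F, and G (k = 6).
Possible neighbor pairs: C(6,2) = 15. Edges among them: D–G → e = 1.
Clustering(A) = 1/15.

1/15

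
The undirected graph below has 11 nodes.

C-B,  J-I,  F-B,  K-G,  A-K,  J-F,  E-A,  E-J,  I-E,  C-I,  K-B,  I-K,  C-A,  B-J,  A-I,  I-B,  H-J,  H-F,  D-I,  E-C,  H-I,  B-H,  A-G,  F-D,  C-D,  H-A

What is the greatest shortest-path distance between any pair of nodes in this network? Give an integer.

Eccentricity of each node (its greatest distance to any other): A:2, B:2, C:2, D:3, E:2, F:3, G:3, H:2, I:2, J:3, K:2.
The maximum eccentricity is 3, realized for instance by the pair D–G via D – I – A – G. So the diameter is 3.

3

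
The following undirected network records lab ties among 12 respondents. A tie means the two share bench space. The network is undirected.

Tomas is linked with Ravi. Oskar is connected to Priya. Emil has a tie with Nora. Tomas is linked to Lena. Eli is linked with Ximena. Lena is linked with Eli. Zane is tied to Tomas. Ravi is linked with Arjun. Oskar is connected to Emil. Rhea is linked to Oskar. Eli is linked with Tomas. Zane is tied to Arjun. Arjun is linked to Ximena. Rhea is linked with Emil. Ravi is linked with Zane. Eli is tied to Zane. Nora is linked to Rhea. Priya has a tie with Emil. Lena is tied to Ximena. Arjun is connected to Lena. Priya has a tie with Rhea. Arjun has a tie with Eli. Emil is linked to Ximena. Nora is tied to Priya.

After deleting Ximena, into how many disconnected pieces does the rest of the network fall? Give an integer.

Without Ximena, the remaining ties split the others into: {Emil, Nora, Oskar, Priya, Rhea}; {Arjun, Eli, Lena, Ravi, Tomas, Zane}.
That's 2 separate components.

2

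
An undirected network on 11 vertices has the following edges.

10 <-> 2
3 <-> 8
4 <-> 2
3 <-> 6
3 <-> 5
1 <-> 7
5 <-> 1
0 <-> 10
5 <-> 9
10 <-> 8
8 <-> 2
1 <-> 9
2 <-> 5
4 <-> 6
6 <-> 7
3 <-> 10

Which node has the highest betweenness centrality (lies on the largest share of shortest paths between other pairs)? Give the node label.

Unnormalized betweenness of each node: 0:0, 1:3, 2:10, 3:12, 4:3/2, 5:77/6, 6:7, 7:2, 8:1/3, 9:0, 10:28/3.
5 has the largest value, 77/6, making it the main broker — the node through which the most shortest paths run.

5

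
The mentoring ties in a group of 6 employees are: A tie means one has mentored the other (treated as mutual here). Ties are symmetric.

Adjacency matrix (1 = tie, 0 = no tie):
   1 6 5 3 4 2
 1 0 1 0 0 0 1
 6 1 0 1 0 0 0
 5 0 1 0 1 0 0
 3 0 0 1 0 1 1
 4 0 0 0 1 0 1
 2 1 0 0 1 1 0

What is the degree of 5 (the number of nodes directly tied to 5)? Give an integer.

2

5 is directly tied to 3 and 6. That is 2 neighbors, so the degree of 5 is 2.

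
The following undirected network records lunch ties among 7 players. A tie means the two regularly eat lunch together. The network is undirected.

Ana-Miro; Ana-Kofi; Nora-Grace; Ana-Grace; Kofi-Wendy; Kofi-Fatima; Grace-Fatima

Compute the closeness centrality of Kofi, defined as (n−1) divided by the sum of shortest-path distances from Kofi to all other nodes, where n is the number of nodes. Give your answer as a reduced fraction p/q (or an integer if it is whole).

Distances from Kofi: Ana:1, Fatima:1, Grace:2, Miro:2, Nora:3, Wendy:1. Sum = 10.
n = 7, so closeness = 6/10 = 3/5.

3/5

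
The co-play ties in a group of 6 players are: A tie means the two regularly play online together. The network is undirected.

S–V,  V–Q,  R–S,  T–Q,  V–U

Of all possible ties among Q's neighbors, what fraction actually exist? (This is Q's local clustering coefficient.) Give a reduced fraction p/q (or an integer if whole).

Q's neighbors: T and V (k = 2).
Possible neighbor pairs: C(2,2) = 1. Edges among them: none → e = 0.
Clustering(Q) = 0/1.

0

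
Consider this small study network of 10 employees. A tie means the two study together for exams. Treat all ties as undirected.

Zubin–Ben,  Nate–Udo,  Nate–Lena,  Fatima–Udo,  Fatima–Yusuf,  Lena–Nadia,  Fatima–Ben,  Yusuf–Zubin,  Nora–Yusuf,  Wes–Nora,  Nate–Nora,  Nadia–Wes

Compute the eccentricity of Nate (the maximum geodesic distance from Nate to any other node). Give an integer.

Distances from Nate: Ben:3, Fatima:2, Lena:1, Nadia:2, Nora:1, Udo:1, Wes:2, Yusuf:2, Zubin:3.
The largest is 3 (to Zubin and Ben), so the eccentricity of Nate is 3.

3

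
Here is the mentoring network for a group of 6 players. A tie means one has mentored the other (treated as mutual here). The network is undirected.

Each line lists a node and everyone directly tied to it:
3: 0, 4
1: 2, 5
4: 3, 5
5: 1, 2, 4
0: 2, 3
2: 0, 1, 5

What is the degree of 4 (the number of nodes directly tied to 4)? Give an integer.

2

4 is directly tied to 3 and 5. That is 2 neighbors, so the degree of 4 is 2.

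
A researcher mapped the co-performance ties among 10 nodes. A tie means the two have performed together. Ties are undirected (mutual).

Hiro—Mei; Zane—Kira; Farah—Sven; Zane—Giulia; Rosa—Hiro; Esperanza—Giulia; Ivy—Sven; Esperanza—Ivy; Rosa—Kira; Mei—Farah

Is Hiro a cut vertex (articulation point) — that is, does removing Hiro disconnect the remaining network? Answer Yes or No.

No

Even without Hiro, every remaining node can still reach every other (the residual graph is connected), so Hiro is not a cut vertex.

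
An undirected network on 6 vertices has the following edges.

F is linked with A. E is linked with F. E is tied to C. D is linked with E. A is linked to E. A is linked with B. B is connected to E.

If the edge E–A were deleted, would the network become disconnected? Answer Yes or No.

Even without that edge, E still reaches A via E – F – A, so the network stays connected. Not a bridge.

No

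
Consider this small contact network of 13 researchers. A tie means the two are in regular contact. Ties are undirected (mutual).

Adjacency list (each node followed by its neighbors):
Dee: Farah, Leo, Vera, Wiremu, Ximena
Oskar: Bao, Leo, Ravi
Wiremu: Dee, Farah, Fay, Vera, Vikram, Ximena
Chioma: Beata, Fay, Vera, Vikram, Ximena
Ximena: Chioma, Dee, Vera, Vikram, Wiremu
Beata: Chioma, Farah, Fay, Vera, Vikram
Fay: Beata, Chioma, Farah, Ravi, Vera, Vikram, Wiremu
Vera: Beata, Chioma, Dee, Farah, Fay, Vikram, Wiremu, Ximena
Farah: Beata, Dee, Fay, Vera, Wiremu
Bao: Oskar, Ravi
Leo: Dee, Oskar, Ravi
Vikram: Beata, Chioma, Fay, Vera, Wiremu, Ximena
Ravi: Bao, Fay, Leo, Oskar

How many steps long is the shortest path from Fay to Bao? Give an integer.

2

One shortest route is Fay – Ravi – Bao, which uses 2 edges, and Fay and Bao are not directly tied, so nothing shorter exists. So d(Fay,Bao) = 2.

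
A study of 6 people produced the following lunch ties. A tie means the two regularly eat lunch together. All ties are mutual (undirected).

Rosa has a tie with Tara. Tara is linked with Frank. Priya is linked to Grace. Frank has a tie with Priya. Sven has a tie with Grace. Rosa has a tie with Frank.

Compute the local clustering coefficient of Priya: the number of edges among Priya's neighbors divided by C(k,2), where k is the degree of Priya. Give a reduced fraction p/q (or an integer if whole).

Priya's neighbors: Frank and Grace (k = 2).
Possible neighbor pairs: C(2,2) = 1. Edges among them: none → e = 0.
Clustering(Priya) = 0/1.

0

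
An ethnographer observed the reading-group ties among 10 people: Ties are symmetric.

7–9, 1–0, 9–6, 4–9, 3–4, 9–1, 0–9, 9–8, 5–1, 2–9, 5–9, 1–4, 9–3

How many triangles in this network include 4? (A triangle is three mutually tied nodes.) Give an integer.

4's neighbors: 1, 3, and 9.
Neighbor pairs that are themselves tied: 4–1–9; 4–3–9. Each forms one triangle with 4, for 2 in total.

2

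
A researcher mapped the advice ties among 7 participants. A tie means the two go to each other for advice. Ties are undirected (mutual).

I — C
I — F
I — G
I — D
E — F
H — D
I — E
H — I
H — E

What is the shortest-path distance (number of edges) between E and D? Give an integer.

2

One shortest route is E – I – D, which uses 2 edges, and E and D are not directly tied, so nothing shorter exists. So d(E,D) = 2.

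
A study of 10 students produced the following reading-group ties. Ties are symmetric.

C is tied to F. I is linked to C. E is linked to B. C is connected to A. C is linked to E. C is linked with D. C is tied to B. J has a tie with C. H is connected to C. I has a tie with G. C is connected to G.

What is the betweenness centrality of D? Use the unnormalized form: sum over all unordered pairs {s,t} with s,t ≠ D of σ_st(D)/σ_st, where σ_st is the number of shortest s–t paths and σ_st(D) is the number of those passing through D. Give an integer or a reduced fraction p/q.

No shortest path between any pair of other nodes passes through D.
Summing the contributions gives betweenness(D) = 0.

0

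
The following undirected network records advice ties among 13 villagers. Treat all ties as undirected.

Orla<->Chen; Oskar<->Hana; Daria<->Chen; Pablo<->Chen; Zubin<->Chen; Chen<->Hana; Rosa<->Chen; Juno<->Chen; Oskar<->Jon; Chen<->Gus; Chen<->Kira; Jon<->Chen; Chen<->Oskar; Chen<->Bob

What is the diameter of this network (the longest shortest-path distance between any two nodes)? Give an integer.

Eccentricity of each node (its greatest distance to any other): Bob:2, Chen:1, Daria:2, Gus:2, Hana:2, Jon:2, Juno:2, Kira:2, Orla:2, Oskar:2, Pablo:2, Rosa:2, Zubin:2.
The maximum eccentricity is 2, realized for instance by the pair Daria–Juno via Daria – Chen – Juno. So the diameter is 2.

2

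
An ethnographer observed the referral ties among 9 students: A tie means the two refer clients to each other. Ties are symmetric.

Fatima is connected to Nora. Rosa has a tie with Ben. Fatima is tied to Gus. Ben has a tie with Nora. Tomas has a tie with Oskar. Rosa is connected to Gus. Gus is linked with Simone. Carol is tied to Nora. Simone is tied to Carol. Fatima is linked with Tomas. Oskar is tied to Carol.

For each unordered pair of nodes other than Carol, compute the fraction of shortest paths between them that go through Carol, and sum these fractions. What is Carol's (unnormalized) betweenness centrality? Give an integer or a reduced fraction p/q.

37/6

Pairs whose geodesics pass through Carol — Gus–Oskar: 1/2; Simone–Oskar: 1; Simone–Tomas: 1/2; Simone–Nora: 1; Simone–Ben: 1/2; Oskar–Nora: 1; Oskar–Ben: 1; Oskar–Rosa: 2/3.
All other pairs contribute 0.
Summing the contributions gives betweenness(Carol) = 37/6.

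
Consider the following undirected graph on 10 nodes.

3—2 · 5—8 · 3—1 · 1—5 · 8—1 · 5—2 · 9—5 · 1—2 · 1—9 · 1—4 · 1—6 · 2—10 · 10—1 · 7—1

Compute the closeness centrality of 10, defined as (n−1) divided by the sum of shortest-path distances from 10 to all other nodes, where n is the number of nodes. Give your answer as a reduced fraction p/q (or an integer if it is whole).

Distances from 10: 1:1, 2:1, 3:2, 4:2, 5:2, 6:2, 7:2, 8:2, 9:2. Sum = 16.
n = 10, so closeness = 9/16.

9/16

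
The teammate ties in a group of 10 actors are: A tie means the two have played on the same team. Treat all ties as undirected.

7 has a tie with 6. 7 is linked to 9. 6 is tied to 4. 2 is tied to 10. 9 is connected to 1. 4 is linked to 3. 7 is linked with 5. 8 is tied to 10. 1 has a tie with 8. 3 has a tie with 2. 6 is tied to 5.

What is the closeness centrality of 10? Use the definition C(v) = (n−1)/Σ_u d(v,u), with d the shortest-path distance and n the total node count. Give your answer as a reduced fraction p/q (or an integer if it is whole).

Distances from 10: 1:2, 2:1, 3:2, 4:3, 5:5, 6:4, 7:4, 8:1, 9:3. Sum = 25.
n = 10, so closeness = 9/25.

9/25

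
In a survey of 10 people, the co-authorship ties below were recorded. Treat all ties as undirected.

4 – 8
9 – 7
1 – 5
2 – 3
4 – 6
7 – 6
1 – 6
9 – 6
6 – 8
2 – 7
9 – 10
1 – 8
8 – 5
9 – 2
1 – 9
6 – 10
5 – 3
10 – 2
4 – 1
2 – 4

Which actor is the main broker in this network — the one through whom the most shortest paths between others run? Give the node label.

2

Unnormalized betweenness of each node: 1:4, 2:41/6, 3:3/2, 4:23/12, 5:7/3, 6:37/6, 7:5/12, 8:5/3, 9:11/4, 10:5/12.
2 has the largest value, 41/6, making it the main broker — the node through which the most shortest paths run.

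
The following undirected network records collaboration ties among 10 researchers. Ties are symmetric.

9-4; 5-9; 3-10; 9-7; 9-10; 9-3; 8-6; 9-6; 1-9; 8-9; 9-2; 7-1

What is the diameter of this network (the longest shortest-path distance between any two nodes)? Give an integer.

2

Eccentricity of each node (its greatest distance to any other): 1:2, 2:2, 3:2, 4:2, 5:2, 6:2, 7:2, 8:2, 9:1, 10:2.
The maximum eccentricity is 2, realized for instance by the pair 2–4 via 2 – 9 – 4. So the diameter is 2.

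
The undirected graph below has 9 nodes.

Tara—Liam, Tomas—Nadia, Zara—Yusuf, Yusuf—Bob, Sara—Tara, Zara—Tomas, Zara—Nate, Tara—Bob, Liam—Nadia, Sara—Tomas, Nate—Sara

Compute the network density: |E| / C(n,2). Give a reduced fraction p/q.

11/36

There are 11 edges and 9 nodes, so the maximum possible is C(9,2) = 36.
Density = 11/36.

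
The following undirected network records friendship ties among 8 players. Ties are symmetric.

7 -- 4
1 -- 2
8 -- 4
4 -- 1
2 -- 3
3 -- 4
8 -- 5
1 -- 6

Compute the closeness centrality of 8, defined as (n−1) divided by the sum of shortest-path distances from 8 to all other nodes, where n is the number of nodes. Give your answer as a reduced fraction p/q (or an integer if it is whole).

Distances from 8: 1:2, 2:3, 3:2, 4:1, 5:1, 6:3, 7:2. Sum = 14.
n = 8, so closeness = 7/14 = 1/2.

1/2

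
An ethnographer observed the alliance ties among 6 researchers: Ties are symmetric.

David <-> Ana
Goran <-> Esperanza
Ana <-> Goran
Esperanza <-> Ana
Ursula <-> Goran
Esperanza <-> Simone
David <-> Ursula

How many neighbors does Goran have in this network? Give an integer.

Goran is directly tied to Ana, Esperanza, and Ursula. That is 3 neighbors, so the degree of Goran is 3.

3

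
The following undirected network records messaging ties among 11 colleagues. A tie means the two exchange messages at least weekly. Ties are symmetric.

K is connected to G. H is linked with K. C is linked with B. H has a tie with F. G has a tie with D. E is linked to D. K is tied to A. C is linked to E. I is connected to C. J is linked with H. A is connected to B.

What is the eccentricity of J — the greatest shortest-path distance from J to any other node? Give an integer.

6

Distances from J: A:3, B:4, C:5, D:4, E:5, F:2, G:3, H:1, I:6, K:2.
The largest is 6 (to I), so the eccentricity of J is 6.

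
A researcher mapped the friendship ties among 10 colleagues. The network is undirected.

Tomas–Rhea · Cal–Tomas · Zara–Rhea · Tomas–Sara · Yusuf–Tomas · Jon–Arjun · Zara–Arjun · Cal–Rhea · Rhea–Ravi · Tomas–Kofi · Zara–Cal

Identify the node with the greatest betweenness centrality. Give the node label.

Tomas

Unnormalized betweenness of each node: Arjun:8, Cal:6, Jon:0, Kofi:0, Ravi:0, Rhea:14, Sara:0, Tomas:21, Yusuf:0, Zara:14.
Tomas has the largest value, 21, making it the main broker — the node through which the most shortest paths run.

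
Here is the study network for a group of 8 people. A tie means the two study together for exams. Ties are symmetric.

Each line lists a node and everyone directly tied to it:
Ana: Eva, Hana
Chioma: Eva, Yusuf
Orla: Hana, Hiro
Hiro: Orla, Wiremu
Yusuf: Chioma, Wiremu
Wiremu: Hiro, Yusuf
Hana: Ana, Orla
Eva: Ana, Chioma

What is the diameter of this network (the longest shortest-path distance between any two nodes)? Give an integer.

Eccentricity of each node (its greatest distance to any other): Ana:4, Chioma:4, Eva:4, Hana:4, Hiro:4, Orla:4, Wiremu:4, Yusuf:4.
The maximum eccentricity is 4, realized for instance by the pair Hiro–Eva via Hiro – Orla – Hana – Ana – Eva. So the diameter is 4.

4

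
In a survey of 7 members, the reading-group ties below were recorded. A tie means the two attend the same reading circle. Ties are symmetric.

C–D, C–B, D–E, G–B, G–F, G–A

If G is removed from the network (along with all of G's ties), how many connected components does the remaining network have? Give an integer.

3

Without G, the remaining ties split the others into: {B, C, D, E}; {A}; {F}.
That's 3 separate components.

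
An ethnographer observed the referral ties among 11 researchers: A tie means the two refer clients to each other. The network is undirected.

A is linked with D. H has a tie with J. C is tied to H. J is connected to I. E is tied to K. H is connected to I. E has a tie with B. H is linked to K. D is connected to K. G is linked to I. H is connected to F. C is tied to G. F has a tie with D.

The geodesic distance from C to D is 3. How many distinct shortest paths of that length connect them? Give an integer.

The shortest distance is 3. The length-3 paths are: C–H–F–D; C–H–K–D.
That gives 2 distinct shortest paths.

2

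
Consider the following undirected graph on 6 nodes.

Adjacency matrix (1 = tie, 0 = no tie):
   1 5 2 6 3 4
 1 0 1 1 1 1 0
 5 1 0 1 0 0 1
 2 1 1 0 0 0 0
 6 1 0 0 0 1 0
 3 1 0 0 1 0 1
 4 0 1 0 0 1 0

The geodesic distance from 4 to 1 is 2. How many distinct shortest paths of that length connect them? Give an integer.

The shortest distance is 2. The length-2 paths are: 4–5–1; 4–3–1.
That gives 2 distinct shortest paths.

2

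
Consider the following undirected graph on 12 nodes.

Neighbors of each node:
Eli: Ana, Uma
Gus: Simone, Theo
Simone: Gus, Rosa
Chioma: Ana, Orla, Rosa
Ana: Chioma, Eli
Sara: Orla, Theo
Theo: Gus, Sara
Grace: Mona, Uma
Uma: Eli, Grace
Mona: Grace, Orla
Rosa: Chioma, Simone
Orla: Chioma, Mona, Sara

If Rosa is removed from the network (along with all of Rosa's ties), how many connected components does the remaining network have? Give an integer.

Rosa's neighbors (Chioma and Simone) remain reachable from one another through other ties, so the rest of the network stays in one piece.

1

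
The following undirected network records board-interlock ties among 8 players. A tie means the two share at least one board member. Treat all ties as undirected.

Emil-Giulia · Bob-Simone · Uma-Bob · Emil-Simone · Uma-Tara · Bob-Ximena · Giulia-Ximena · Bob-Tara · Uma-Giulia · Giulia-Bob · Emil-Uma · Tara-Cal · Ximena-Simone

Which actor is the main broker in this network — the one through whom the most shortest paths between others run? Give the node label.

Bob

Unnormalized betweenness of each node: Bob:19/3, Cal:0, Emil:5/6, Giulia:4/3, Simone:5/6, Tara:6, Uma:10/3, Ximena:1/3.
Bob has the largest value, 19/3, making it the main broker — the node through which the most shortest paths run.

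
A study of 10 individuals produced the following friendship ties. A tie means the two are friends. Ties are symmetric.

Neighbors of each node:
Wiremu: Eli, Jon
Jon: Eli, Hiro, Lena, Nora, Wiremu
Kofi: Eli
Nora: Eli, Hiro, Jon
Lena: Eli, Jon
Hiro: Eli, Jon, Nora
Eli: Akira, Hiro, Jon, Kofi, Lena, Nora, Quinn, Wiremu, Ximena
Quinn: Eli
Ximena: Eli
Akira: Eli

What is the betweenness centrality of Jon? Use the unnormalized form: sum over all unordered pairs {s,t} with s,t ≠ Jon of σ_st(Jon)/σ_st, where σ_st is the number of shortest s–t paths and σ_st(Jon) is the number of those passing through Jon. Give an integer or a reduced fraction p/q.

Pairs whose geodesics pass through Jon — Nora–Lena: 1/2; Nora–Wiremu: 1/2; Lena–Hiro: 1/2; Lena–Wiremu: 1/2; Hiro–Wiremu: 1/2.
All other pairs contribute 0.
Summing the contributions gives betweenness(Jon) = 5/2.

5/2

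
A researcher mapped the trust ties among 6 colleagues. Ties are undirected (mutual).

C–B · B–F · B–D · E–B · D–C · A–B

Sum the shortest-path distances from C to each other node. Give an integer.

8

Distances from C: A:2, B:1, D:1, E:2, F:2.
Sum = 2 + 1 + 1 + 2 + 2 = 8.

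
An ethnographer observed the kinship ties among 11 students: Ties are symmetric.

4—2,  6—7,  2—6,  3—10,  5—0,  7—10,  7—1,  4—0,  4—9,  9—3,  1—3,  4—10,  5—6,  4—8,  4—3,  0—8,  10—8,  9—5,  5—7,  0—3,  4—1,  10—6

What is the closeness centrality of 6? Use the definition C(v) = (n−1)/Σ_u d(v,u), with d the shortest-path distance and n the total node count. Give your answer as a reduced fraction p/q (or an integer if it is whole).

5/8

Distances from 6: 0:2, 1:2, 2:1, 3:2, 4:2, 5:1, 7:1, 8:2, 9:2, 10:1. Sum = 16.
n = 11, so closeness = 10/16 = 5/8.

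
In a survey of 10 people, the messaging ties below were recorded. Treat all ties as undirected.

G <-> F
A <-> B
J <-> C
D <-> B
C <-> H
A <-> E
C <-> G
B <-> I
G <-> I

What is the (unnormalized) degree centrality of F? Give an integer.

F is directly tied to G. That is 1 neighbor, so the degree of F is 1.

1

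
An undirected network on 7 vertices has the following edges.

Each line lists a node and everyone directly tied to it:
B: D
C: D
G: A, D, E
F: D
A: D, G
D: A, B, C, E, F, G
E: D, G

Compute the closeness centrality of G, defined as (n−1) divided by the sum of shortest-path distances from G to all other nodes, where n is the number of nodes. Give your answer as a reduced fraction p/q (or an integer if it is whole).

2/3

Distances from G: A:1, B:2, C:2, D:1, E:1, F:2. Sum = 9.
n = 7, so closeness = 6/9 = 2/3.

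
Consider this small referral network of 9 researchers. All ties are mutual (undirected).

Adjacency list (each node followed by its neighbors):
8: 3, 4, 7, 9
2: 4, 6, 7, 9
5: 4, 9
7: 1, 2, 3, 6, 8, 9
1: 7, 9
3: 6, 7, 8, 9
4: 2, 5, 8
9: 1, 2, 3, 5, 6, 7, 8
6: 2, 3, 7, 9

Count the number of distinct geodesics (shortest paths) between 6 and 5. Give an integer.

The shortest distance is 2, and the only length-2 path is 6–9–5. So there is exactly 1 shortest path.

1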